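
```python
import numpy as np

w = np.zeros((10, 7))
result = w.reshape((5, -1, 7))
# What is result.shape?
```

(5, 2, 7)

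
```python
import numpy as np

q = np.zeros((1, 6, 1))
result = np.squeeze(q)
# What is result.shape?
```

(6,)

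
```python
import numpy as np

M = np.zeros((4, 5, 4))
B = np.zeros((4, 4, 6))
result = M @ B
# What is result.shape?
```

(4, 5, 6)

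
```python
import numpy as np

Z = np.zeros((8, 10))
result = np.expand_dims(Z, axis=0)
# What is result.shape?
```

(1, 8, 10)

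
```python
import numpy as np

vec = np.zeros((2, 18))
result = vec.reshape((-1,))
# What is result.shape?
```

(36,)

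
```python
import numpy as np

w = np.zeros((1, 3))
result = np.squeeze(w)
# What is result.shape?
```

(3,)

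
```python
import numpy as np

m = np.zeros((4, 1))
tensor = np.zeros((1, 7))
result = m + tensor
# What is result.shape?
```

(4, 7)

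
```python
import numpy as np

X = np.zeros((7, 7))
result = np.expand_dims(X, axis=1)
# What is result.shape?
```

(7, 1, 7)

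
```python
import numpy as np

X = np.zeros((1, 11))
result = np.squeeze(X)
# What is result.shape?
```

(11,)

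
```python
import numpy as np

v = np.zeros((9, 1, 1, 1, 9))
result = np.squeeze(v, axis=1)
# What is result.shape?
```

(9, 1, 1, 9)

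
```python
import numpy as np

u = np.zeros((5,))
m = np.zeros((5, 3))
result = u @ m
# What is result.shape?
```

(3,)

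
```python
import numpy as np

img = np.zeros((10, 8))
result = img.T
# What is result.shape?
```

(8, 10)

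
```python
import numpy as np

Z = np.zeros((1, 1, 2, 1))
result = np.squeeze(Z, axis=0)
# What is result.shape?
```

(1, 2, 1)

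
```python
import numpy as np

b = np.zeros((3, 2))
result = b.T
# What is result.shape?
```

(2, 3)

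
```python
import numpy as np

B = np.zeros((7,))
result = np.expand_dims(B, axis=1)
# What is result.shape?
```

(7, 1)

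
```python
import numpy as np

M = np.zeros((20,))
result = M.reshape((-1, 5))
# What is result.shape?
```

(4, 5)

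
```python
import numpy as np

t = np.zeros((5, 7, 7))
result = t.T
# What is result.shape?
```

(7, 7, 5)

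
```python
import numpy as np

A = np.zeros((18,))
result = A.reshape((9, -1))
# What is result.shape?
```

(9, 2)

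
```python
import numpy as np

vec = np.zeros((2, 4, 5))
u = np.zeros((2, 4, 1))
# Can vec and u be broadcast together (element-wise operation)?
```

Yes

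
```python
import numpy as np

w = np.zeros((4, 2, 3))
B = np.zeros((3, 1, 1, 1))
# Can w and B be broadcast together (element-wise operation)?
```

Yes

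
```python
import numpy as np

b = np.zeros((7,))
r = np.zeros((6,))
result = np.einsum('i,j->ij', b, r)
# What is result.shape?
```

(7, 6)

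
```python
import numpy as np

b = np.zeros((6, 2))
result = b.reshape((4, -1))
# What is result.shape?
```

(4, 3)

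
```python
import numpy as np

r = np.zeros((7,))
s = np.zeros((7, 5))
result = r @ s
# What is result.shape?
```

(5,)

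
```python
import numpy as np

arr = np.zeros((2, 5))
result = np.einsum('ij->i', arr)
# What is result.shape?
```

(2,)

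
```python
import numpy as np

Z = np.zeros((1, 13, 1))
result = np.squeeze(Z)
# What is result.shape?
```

(13,)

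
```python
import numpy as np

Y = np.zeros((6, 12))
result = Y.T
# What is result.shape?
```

(12, 6)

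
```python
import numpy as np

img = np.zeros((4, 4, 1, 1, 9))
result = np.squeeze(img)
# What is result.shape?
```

(4, 4, 9)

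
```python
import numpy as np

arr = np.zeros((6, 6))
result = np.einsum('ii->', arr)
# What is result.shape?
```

()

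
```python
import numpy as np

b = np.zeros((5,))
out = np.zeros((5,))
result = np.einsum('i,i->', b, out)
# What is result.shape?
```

()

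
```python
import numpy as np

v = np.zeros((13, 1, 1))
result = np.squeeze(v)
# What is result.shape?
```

(13,)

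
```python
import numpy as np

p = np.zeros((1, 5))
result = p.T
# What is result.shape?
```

(5, 1)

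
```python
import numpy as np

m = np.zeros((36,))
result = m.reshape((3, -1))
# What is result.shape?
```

(3, 12)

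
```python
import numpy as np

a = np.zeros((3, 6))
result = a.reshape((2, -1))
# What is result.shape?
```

(2, 9)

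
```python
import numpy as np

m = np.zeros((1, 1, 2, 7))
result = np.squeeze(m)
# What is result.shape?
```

(2, 7)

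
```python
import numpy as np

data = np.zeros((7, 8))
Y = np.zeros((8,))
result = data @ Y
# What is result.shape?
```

(7,)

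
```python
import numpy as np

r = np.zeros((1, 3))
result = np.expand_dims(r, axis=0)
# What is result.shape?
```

(1, 1, 3)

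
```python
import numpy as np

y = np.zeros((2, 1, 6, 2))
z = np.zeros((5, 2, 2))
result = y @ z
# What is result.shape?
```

(2, 5, 6, 2)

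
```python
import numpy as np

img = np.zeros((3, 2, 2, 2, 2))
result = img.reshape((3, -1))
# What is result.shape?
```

(3, 16)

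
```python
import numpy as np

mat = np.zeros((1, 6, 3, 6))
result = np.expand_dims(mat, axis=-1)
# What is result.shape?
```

(1, 6, 3, 6, 1)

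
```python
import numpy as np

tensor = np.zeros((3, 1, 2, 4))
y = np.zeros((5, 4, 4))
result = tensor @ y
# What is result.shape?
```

(3, 5, 2, 4)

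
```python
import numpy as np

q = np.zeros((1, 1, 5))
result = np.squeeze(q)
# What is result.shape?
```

(5,)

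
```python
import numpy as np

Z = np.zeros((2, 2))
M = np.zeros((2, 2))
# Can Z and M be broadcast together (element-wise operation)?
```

Yes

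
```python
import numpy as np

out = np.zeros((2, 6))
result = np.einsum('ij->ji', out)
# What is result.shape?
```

(6, 2)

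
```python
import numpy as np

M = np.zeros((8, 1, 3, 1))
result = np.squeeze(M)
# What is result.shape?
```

(8, 3)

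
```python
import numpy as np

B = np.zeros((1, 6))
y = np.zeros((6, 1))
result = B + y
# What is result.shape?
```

(6, 6)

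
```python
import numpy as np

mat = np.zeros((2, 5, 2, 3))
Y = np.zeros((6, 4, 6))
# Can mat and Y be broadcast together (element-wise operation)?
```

No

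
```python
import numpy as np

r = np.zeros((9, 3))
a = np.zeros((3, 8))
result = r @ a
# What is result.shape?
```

(9, 8)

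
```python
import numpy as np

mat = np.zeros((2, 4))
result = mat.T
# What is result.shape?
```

(4, 2)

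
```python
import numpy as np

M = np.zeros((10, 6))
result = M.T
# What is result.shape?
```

(6, 10)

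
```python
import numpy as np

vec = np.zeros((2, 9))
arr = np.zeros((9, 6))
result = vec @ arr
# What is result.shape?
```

(2, 6)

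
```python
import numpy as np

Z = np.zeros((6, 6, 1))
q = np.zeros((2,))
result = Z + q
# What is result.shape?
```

(6, 6, 2)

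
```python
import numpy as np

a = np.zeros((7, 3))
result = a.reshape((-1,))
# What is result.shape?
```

(21,)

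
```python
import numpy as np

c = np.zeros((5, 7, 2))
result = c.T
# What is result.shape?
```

(2, 7, 5)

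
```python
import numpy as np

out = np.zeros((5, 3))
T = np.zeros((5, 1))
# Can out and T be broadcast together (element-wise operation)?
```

Yes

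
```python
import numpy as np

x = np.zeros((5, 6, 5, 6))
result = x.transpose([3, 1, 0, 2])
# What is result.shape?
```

(6, 6, 5, 5)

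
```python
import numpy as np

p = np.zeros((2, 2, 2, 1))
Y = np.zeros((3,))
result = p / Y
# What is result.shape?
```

(2, 2, 2, 3)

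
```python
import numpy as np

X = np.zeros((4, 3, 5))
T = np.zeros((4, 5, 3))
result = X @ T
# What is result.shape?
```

(4, 3, 3)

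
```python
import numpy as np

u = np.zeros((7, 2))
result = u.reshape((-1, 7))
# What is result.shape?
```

(2, 7)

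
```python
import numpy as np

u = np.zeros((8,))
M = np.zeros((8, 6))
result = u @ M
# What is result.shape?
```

(6,)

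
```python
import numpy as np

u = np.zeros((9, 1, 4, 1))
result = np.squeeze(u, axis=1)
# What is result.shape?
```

(9, 4, 1)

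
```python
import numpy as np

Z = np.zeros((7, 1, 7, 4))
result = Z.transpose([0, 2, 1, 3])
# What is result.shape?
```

(7, 7, 1, 4)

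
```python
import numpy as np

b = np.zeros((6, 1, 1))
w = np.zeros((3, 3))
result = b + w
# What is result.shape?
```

(6, 3, 3)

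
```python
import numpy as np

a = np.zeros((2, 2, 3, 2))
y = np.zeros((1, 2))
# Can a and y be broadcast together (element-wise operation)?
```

Yes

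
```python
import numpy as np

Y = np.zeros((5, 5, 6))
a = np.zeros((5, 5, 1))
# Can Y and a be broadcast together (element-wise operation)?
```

Yes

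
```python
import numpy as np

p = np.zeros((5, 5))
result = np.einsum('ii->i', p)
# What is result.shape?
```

(5,)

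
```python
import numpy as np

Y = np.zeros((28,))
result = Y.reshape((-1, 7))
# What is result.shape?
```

(4, 7)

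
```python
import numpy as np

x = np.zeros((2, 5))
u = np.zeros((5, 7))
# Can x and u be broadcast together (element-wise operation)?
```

No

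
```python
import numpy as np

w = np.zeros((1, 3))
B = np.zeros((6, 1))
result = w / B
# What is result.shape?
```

(6, 3)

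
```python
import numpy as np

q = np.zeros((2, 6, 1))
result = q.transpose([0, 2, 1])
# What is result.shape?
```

(2, 1, 6)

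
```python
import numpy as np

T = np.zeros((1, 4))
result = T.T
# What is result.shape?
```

(4, 1)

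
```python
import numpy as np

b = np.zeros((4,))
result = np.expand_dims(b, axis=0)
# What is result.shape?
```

(1, 4)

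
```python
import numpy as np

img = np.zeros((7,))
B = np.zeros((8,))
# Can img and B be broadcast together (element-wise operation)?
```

No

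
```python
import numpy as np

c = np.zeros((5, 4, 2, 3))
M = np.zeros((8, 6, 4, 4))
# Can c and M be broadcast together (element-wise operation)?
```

No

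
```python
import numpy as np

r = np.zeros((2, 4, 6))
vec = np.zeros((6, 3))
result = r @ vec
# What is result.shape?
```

(2, 4, 3)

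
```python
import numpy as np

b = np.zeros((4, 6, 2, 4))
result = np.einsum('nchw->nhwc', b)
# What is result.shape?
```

(4, 2, 4, 6)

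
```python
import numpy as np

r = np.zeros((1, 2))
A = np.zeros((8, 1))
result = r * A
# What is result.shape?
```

(8, 2)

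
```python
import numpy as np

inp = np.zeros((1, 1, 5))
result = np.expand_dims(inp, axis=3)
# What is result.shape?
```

(1, 1, 5, 1)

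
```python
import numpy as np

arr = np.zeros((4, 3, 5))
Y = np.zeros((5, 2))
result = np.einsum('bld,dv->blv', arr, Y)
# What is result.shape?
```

(4, 3, 2)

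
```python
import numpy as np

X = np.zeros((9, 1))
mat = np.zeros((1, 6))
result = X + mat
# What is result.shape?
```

(9, 6)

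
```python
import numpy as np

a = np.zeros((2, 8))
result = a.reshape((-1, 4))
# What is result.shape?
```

(4, 4)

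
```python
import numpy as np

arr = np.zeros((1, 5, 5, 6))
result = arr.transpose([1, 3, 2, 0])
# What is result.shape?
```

(5, 6, 5, 1)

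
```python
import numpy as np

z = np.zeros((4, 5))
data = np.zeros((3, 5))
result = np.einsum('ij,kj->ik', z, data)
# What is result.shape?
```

(4, 3)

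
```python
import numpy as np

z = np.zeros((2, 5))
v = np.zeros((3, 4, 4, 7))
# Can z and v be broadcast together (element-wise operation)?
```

No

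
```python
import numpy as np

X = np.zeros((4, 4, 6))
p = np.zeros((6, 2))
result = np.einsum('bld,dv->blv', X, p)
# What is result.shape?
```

(4, 4, 2)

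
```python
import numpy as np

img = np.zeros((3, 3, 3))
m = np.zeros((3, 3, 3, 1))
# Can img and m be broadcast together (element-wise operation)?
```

Yes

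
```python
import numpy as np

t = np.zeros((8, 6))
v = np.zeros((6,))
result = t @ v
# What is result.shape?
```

(8,)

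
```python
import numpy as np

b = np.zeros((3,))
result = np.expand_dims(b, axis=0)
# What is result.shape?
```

(1, 3)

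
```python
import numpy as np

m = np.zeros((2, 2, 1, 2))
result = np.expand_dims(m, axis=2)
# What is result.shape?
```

(2, 2, 1, 1, 2)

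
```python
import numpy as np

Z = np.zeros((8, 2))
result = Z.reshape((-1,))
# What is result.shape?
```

(16,)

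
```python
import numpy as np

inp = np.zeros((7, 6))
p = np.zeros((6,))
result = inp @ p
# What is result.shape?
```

(7,)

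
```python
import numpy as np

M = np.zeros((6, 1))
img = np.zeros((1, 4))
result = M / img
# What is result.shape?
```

(6, 4)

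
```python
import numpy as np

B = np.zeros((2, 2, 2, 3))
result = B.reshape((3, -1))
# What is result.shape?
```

(3, 8)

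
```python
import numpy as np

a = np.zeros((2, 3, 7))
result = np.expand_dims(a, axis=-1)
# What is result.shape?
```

(2, 3, 7, 1)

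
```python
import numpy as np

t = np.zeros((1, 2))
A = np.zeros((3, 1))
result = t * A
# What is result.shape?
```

(3, 2)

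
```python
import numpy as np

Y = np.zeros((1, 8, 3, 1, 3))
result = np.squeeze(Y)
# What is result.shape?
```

(8, 3, 3)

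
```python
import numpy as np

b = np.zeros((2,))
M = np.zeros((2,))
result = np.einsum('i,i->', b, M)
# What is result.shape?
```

()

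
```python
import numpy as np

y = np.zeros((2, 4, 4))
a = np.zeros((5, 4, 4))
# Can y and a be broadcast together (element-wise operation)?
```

No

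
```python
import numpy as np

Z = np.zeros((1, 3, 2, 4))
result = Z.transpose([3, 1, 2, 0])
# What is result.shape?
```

(4, 3, 2, 1)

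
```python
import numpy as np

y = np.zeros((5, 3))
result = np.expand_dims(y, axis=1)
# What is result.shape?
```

(5, 1, 3)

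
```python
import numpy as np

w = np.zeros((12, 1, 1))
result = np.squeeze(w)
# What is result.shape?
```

(12,)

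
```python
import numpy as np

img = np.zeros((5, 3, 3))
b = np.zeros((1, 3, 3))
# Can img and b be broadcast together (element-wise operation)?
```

Yes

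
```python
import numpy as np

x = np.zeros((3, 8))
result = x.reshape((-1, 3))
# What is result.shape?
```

(8, 3)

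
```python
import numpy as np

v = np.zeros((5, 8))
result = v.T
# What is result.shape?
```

(8, 5)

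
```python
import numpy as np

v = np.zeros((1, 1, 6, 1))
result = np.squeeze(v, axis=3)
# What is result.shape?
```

(1, 1, 6)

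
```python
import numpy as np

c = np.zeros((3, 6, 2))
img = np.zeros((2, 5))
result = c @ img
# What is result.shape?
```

(3, 6, 5)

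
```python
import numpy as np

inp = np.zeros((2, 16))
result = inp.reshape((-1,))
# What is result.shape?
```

(32,)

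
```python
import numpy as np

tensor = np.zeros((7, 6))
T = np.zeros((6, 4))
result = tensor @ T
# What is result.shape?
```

(7, 4)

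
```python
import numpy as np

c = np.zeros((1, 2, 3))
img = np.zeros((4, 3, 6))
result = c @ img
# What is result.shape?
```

(4, 2, 6)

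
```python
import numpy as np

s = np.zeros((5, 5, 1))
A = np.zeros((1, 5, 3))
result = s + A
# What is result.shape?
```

(5, 5, 3)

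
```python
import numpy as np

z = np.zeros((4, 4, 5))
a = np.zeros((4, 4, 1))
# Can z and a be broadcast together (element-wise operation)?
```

Yes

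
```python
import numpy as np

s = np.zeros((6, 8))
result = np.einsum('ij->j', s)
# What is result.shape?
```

(8,)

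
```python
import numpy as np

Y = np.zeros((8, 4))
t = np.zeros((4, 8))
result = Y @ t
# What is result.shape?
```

(8, 8)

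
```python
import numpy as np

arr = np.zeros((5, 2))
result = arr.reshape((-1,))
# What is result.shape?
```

(10,)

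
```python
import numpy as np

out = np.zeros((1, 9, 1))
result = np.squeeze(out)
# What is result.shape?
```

(9,)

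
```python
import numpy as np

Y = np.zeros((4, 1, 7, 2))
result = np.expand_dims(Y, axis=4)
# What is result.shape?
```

(4, 1, 7, 2, 1)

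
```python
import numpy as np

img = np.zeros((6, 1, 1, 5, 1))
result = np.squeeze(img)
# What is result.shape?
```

(6, 5)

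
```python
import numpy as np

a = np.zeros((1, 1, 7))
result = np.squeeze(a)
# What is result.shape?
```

(7,)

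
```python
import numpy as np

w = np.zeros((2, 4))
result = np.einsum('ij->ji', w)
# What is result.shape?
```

(4, 2)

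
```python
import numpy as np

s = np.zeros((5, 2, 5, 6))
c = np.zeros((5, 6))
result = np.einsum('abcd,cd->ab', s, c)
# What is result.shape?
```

(5, 2)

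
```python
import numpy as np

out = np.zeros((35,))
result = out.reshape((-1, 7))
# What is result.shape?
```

(5, 7)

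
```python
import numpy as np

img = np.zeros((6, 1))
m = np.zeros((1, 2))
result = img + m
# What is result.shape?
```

(6, 2)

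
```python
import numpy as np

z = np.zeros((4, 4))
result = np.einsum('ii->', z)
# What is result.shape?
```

()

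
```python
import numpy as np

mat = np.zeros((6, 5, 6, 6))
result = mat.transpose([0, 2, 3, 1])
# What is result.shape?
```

(6, 6, 6, 5)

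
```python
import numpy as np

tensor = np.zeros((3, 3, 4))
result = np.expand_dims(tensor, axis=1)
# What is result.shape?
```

(3, 1, 3, 4)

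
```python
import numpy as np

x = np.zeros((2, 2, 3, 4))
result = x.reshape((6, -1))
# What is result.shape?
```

(6, 8)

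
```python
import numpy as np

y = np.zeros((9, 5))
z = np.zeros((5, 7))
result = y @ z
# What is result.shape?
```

(9, 7)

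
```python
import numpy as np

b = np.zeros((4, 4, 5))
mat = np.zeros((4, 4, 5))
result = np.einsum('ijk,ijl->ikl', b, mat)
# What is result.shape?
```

(4, 5, 5)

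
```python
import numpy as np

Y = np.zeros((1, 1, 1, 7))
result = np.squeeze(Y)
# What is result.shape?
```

(7,)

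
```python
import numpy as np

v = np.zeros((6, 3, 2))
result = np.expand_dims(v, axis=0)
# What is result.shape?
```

(1, 6, 3, 2)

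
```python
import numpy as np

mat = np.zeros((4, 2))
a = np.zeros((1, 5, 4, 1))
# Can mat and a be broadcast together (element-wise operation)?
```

Yes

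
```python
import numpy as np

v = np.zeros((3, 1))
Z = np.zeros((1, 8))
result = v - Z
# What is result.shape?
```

(3, 8)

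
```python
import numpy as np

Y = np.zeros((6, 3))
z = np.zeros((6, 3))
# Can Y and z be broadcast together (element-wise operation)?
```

Yes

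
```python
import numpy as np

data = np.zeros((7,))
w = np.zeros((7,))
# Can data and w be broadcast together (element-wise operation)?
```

Yes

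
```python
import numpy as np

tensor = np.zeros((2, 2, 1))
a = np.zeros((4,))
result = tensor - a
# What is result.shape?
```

(2, 2, 4)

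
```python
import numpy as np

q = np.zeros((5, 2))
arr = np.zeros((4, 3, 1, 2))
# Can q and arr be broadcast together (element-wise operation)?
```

Yes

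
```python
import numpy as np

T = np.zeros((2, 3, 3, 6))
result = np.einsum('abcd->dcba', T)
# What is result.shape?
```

(6, 3, 3, 2)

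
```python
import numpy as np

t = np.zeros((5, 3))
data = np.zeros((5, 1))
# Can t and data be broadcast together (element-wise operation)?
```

Yes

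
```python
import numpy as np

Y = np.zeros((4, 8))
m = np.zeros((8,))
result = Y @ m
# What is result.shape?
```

(4,)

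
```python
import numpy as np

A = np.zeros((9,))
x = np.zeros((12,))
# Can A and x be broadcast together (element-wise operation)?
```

No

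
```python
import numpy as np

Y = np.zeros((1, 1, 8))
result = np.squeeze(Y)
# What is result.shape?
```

(8,)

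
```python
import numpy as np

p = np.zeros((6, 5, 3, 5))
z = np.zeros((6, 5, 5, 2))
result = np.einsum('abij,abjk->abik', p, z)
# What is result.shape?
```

(6, 5, 3, 2)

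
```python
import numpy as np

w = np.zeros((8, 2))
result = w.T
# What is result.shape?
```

(2, 8)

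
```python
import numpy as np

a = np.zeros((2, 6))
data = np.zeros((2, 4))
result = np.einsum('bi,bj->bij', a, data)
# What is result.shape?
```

(2, 6, 4)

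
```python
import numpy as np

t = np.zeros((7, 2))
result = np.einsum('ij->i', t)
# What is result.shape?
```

(7,)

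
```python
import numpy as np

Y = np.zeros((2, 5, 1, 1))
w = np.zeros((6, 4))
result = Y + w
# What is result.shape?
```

(2, 5, 6, 4)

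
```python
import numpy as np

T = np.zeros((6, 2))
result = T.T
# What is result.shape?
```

(2, 6)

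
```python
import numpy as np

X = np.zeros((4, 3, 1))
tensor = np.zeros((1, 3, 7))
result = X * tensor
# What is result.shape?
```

(4, 3, 7)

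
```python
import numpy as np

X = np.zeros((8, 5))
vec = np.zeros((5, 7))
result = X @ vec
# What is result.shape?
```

(8, 7)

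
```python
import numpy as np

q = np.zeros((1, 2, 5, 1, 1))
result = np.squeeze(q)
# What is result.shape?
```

(2, 5)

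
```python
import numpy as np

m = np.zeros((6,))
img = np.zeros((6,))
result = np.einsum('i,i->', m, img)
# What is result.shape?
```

()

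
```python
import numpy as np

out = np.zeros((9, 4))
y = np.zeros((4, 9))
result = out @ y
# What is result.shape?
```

(9, 9)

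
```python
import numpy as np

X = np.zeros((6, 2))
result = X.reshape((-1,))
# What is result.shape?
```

(12,)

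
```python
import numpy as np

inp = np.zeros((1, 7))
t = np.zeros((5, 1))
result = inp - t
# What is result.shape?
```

(5, 7)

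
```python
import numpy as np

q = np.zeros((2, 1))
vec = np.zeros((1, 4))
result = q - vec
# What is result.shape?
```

(2, 4)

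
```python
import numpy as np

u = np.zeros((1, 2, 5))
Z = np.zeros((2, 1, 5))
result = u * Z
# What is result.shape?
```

(2, 2, 5)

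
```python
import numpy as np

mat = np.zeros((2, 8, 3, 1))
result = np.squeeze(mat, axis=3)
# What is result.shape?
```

(2, 8, 3)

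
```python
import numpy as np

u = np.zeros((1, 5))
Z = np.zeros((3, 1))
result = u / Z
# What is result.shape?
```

(3, 5)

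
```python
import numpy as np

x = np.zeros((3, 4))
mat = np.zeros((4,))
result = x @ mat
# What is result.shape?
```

(3,)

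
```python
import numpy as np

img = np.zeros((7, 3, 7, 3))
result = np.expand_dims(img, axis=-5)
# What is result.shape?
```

(1, 7, 3, 7, 3)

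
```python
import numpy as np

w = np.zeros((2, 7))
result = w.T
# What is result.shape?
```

(7, 2)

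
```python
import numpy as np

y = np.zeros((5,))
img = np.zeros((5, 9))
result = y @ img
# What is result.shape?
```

(9,)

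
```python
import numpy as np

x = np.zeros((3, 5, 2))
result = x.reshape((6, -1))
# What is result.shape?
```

(6, 5)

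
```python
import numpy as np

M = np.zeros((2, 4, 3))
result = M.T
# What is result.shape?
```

(3, 4, 2)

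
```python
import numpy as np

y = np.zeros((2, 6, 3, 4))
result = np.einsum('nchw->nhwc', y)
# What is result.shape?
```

(2, 3, 4, 6)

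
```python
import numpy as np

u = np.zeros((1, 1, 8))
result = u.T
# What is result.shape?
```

(8, 1, 1)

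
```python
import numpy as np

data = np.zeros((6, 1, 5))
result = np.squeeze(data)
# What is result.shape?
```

(6, 5)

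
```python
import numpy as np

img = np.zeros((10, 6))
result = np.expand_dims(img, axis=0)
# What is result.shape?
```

(1, 10, 6)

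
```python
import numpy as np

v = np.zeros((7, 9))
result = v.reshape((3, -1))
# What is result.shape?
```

(3, 21)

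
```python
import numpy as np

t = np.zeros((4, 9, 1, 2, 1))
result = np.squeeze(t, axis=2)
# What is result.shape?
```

(4, 9, 2, 1)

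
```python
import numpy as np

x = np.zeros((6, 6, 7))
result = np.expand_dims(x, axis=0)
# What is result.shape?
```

(1, 6, 6, 7)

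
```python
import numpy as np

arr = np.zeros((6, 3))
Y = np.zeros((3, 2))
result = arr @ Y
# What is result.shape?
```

(6, 2)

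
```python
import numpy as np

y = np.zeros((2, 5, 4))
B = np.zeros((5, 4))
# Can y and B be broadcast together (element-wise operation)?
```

Yes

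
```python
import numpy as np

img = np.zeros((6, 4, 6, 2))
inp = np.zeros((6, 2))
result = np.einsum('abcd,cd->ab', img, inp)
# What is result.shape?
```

(6, 4)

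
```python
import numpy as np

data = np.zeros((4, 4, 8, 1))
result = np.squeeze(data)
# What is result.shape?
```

(4, 4, 8)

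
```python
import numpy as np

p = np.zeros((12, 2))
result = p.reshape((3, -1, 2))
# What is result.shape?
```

(3, 4, 2)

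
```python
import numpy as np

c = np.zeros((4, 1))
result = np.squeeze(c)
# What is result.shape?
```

(4,)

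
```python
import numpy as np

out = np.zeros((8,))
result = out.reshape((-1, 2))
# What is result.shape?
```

(4, 2)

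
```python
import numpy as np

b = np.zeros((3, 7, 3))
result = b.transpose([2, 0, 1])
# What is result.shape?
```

(3, 3, 7)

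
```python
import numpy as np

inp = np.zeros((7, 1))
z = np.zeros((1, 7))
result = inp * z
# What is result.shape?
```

(7, 7)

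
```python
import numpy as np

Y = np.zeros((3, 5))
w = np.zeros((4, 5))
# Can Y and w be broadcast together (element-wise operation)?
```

No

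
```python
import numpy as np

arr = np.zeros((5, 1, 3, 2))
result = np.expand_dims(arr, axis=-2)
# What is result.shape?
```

(5, 1, 3, 1, 2)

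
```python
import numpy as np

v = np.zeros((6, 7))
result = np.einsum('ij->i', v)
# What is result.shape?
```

(6,)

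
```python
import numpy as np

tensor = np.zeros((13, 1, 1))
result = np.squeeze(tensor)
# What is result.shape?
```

(13,)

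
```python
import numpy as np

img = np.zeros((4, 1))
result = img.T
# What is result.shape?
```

(1, 4)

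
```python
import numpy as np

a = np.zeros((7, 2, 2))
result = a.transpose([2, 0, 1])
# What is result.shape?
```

(2, 7, 2)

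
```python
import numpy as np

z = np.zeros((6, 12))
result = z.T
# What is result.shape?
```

(12, 6)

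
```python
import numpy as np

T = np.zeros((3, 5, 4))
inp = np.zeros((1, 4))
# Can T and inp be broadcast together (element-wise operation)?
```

Yes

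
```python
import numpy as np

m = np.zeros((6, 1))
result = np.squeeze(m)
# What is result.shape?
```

(6,)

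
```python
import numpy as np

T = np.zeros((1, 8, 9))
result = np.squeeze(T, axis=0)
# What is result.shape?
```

(8, 9)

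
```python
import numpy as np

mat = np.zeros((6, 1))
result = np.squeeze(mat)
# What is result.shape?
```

(6,)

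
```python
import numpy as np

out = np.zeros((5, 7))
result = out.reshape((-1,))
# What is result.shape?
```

(35,)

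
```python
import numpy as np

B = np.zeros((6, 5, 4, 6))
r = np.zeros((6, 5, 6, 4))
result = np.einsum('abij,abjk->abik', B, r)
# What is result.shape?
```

(6, 5, 4, 4)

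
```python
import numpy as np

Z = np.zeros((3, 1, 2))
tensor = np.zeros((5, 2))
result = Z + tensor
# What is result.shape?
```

(3, 5, 2)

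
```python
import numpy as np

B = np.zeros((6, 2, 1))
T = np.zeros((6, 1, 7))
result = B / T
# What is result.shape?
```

(6, 2, 7)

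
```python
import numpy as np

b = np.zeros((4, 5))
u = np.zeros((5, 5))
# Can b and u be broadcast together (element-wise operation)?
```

No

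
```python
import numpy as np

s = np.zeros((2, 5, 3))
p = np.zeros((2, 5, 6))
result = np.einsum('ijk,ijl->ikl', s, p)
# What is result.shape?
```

(2, 3, 6)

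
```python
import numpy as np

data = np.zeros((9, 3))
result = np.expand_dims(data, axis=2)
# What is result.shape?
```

(9, 3, 1)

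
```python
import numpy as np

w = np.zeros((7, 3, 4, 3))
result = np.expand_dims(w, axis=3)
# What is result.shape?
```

(7, 3, 4, 1, 3)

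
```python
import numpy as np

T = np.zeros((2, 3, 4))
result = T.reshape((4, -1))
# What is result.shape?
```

(4, 6)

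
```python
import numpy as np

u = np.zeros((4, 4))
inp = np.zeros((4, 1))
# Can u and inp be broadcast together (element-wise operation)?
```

Yes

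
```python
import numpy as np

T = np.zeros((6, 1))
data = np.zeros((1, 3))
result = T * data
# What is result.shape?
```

(6, 3)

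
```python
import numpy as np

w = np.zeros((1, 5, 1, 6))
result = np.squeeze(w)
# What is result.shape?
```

(5, 6)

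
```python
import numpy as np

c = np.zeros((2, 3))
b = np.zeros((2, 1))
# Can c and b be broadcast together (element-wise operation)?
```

Yes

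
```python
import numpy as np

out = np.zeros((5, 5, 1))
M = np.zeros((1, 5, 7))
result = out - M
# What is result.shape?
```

(5, 5, 7)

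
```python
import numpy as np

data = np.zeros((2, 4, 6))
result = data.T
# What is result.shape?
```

(6, 4, 2)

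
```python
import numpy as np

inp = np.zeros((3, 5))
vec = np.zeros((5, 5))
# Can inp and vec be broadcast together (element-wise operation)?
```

No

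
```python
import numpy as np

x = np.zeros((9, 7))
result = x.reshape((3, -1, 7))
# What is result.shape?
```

(3, 3, 7)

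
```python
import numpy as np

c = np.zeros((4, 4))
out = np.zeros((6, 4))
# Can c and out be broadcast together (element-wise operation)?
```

No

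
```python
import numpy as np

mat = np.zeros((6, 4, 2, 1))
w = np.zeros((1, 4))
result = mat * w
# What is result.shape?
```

(6, 4, 2, 4)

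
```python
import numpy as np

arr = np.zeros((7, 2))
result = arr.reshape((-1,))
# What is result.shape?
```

(14,)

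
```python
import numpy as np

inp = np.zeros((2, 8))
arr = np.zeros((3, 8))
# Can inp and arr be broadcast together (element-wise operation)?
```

No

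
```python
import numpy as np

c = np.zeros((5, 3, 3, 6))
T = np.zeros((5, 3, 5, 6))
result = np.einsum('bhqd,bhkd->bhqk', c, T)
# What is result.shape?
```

(5, 3, 3, 5)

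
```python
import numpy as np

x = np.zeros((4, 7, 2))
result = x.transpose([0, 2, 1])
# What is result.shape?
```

(4, 2, 7)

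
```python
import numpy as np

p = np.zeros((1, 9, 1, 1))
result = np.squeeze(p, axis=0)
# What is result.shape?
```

(9, 1, 1)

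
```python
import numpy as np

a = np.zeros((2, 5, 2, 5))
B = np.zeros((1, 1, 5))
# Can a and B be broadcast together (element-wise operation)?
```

Yes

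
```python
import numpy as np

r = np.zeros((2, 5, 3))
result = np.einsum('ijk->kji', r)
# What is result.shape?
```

(3, 5, 2)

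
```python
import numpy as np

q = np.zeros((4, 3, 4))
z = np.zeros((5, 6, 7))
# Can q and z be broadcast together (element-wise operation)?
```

No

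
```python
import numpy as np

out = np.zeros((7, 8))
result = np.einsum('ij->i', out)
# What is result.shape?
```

(7,)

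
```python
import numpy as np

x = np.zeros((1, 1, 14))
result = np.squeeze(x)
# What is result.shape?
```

(14,)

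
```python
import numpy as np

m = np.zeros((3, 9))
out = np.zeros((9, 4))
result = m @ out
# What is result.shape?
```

(3, 4)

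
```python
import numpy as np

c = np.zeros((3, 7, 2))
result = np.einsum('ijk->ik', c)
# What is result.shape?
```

(3, 2)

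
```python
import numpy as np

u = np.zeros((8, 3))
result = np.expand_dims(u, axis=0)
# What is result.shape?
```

(1, 8, 3)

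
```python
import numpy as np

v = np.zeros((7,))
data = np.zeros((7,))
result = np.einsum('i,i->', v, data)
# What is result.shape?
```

()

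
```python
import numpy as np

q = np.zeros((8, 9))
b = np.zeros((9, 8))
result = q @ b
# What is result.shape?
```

(8, 8)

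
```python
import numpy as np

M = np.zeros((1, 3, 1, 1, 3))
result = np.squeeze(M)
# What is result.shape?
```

(3, 3)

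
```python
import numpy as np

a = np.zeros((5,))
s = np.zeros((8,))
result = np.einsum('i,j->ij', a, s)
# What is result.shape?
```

(5, 8)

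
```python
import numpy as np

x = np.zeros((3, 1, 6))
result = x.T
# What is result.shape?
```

(6, 1, 3)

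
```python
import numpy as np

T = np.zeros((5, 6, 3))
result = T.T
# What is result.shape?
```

(3, 6, 5)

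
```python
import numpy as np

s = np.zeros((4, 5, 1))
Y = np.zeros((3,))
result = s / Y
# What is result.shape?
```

(4, 5, 3)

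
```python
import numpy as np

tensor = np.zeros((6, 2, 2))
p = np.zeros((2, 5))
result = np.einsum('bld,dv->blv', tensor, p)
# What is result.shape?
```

(6, 2, 5)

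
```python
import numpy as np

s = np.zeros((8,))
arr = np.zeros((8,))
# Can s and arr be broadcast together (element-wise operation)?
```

Yes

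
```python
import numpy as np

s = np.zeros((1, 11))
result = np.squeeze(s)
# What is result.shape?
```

(11,)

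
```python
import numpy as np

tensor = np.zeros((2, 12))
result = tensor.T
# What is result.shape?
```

(12, 2)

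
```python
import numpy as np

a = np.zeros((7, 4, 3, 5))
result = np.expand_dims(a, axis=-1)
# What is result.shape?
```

(7, 4, 3, 5, 1)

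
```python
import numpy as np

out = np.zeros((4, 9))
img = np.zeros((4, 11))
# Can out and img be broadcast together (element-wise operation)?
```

No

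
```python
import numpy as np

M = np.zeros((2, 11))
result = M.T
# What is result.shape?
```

(11, 2)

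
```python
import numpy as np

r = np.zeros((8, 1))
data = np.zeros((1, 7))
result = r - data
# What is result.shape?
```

(8, 7)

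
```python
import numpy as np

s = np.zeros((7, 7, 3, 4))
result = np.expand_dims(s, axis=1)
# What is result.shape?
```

(7, 1, 7, 3, 4)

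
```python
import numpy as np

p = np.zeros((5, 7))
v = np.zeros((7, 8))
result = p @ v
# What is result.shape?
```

(5, 8)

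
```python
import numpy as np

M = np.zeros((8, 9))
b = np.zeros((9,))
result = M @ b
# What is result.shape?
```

(8,)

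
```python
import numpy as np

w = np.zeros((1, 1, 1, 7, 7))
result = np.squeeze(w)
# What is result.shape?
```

(7, 7)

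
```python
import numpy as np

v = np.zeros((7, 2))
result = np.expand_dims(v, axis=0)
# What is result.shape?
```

(1, 7, 2)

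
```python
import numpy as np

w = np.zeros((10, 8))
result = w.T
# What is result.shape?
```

(8, 10)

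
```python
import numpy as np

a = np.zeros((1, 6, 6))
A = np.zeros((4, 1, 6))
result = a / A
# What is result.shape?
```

(4, 6, 6)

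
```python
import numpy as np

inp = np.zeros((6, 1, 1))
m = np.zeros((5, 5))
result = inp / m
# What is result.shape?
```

(6, 5, 5)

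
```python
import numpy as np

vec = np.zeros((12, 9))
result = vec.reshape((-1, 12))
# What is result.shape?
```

(9, 12)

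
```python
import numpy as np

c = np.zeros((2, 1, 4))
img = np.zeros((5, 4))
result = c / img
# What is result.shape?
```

(2, 5, 4)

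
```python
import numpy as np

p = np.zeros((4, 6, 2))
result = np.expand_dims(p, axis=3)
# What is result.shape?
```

(4, 6, 2, 1)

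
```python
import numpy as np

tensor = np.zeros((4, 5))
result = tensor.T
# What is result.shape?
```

(5, 4)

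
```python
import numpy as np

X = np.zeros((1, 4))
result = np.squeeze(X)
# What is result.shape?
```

(4,)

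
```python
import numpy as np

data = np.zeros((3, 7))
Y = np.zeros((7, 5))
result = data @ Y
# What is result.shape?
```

(3, 5)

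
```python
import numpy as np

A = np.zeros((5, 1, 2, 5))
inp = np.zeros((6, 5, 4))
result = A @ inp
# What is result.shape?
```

(5, 6, 2, 4)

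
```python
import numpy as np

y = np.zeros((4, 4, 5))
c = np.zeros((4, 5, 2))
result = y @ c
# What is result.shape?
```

(4, 4, 2)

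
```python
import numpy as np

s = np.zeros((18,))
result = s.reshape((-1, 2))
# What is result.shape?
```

(9, 2)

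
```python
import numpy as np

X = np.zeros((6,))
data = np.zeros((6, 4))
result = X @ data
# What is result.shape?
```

(4,)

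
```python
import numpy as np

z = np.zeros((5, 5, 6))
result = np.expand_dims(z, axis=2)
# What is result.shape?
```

(5, 5, 1, 6)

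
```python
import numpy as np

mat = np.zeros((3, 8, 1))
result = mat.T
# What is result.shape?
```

(1, 8, 3)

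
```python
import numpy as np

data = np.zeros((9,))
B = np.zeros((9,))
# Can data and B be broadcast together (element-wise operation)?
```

Yes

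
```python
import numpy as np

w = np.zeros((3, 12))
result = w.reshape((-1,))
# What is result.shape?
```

(36,)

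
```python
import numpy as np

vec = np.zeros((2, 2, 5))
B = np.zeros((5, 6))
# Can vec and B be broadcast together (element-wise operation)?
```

No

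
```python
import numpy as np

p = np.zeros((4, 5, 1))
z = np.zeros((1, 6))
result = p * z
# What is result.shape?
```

(4, 5, 6)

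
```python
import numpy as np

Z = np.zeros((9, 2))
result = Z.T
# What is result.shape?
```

(2, 9)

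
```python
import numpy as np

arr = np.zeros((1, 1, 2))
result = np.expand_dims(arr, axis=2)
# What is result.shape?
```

(1, 1, 1, 2)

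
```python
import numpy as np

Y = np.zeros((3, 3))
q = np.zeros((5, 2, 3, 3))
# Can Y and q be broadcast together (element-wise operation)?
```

Yes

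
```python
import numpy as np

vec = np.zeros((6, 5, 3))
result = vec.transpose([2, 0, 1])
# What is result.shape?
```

(3, 6, 5)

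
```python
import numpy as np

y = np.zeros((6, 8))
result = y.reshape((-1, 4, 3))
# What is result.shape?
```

(4, 4, 3)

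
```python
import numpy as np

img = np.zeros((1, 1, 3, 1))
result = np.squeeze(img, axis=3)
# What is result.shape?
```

(1, 1, 3)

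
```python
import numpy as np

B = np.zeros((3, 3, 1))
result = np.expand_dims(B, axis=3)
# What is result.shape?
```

(3, 3, 1, 1)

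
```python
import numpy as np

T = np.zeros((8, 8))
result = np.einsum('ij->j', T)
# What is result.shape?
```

(8,)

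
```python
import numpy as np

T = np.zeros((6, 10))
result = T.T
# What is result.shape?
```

(10, 6)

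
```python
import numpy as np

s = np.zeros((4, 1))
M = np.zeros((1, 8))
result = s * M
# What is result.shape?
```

(4, 8)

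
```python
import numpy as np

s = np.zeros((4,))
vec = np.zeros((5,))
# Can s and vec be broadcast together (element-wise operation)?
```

No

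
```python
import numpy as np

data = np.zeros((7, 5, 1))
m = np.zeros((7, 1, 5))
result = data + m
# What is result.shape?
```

(7, 5, 5)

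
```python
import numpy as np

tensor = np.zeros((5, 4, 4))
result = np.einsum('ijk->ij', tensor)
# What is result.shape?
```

(5, 4)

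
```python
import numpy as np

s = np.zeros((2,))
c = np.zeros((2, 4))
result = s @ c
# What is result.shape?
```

(4,)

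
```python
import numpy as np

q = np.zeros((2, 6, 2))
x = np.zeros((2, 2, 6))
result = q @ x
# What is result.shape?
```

(2, 6, 6)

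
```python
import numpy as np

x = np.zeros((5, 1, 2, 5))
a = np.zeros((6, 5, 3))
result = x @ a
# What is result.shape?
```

(5, 6, 2, 3)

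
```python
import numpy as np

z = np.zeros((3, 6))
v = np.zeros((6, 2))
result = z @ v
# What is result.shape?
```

(3, 2)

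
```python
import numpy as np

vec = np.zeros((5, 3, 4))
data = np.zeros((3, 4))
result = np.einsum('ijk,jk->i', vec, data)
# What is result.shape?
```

(5,)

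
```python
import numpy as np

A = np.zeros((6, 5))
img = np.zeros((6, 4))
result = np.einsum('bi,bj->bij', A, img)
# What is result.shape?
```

(6, 5, 4)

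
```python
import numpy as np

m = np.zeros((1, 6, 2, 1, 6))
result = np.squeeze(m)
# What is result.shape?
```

(6, 2, 6)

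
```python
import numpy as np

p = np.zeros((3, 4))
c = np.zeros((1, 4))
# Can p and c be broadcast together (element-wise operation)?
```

Yes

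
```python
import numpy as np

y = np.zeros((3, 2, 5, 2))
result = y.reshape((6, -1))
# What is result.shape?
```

(6, 10)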